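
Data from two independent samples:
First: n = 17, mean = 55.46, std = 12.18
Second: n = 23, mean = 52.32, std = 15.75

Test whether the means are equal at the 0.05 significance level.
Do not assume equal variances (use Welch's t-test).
Welch's two-sample t-test:
H₀: μ₁ = μ₂
H₁: μ₁ ≠ μ₂
s₁²/n₁ = 12.18²/17 = 8.7266,  s₂²/n₂ = 15.75²/23 = 10.7853
SE = √(s₁²/n₁ + s₂²/n₂) = √(8.7266 + 10.7853) = 4.4172
df (Welch-Satterthwaite) = (s₁²/n₁ + s₂²/n₂)² / [(s₁²/n₁)²/(n₁-1) + (s₂²/n₂)²/(n₂-1)] ≈ 37.89
t = (x̄₁ - x̄₂) / SE = (55.46 - 52.32) / 4.4172 = 3.14 / 4.4172 = 0.711
p-value = 0.4815

Since p-value > α = 0.05, we fail to reject H₀.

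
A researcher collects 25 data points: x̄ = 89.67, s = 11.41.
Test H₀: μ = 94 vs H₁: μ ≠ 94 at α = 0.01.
One-sample t-test:
H₀: μ = 94
H₁: μ ≠ 94
df = n - 1 = 24
t = (x̄ - μ₀) / (s/√n) = (89.67 - 94) / (11.41/√25) = -1.897
p-value = 0.0699

Since p-value > α = 0.01, we fail to reject H₀.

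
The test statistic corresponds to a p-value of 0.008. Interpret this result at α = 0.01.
Since p = 0.008 < α = 0.01, reject H₀.
There is sufficient evidence to reject the null hypothesis; the result is statistically significant at the 0.01 level.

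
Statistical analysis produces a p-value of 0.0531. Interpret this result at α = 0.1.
Since p = 0.0531 < α = 0.1, reject H₀.
There is sufficient evidence to reject the null hypothesis; the result is statistically significant at the 0.1 level.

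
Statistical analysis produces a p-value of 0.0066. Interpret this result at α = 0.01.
Since p = 0.0066 < α = 0.01, reject H₀.
There is sufficient evidence to reject the null hypothesis; the result is statistically significant at the 0.01 level.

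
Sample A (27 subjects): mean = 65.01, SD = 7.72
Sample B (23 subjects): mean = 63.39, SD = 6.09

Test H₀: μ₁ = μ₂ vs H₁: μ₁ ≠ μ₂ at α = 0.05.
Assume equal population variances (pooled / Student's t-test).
Student's two-sample t-test (equal variances):
H₀: μ₁ = μ₂
H₁: μ₁ ≠ μ₂
df = n₁ + n₂ - 2 = 48
Pooled variance s_p² = [(n₁-1)s₁² + (n₂-1)s₂²] / (n₁ + n₂ - 2) = [(26)(7.72²) + (22)(6.09²)] / 48 = 49.2812
SE = √(s_p²(1/n₁ + 1/n₂)) = √(49.2812 × (1/27 + 1/23)) = 1.9920
t = (x̄₁ - x̄₂) / SE = (65.01 - 63.39) / 1.9920 = 1.62 / 1.9920 = 0.813
p-value = 0.4201

Since p-value > α = 0.05, we fail to reject H₀.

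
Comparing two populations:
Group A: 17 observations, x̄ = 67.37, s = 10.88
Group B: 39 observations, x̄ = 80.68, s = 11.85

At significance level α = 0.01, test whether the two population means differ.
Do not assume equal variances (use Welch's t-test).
Welch's two-sample t-test:
H₀: μ₁ = μ₂
H₁: μ₁ ≠ μ₂
s₁²/n₁ = 10.88²/17 = 6.9632,  s₂²/n₂ = 11.85²/39 = 3.6006
SE = √(s₁²/n₁ + s₂²/n₂) = √(6.9632 + 3.6006) = 3.2502
df (Welch-Satterthwaite) = (s₁²/n₁ + s₂²/n₂)² / [(s₁²/n₁)²/(n₁-1) + (s₂²/n₂)²/(n₂-1)] ≈ 33.10
t = (x̄₁ - x̄₂) / SE = (67.37 - 80.68) / 3.2502 = -13.31 / 3.2502 = -4.095
p-value = 0.0003

Since p-value < α = 0.01, we reject H₀.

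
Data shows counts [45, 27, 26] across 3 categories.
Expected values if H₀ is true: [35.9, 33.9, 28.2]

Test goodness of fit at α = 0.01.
Chi-square goodness of fit test:
H₀: observed counts match expected distribution
H₁: observed counts differ from expected distribution
df = k - 1 = 2
χ² = Σ(O - E)²/E
   = (45 - 35.9)²/35.9 + (27 - 33.9)²/33.9 + (26 - 28.2)²/28.2
   = 2.307 + 1.404 + 0.172
   = 3.88
p-value = 0.1435

Since p-value > α = 0.01, we fail to reject H₀.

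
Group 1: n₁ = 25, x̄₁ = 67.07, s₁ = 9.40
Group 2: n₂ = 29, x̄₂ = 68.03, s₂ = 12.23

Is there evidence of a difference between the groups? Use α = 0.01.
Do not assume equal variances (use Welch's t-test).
Welch's two-sample t-test:
H₀: μ₁ = μ₂
H₁: μ₁ ≠ μ₂
s₁²/n₁ = 9.40²/25 = 3.5344,  s₂²/n₂ = 12.23²/29 = 5.1577
SE = √(s₁²/n₁ + s₂²/n₂) = √(3.5344 + 5.1577) = 2.9482
df (Welch-Satterthwaite) = (s₁²/n₁ + s₂²/n₂)² / [(s₁²/n₁)²/(n₁-1) + (s₂²/n₂)²/(n₂-1)] ≈ 51.38
t = (x̄₁ - x̄₂) / SE = (67.07 - 68.03) / 2.9482 = -0.96 / 2.9482 = -0.326
p-value = 0.7460

Since p-value > α = 0.01, we fail to reject H₀.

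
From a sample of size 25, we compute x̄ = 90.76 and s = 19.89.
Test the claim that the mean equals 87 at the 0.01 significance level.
One-sample t-test:
H₀: μ = 87
H₁: μ ≠ 87
df = n - 1 = 24
t = (x̄ - μ₀) / (s/√n) = (90.76 - 87) / (19.89/√25) = 0.945
p-value = 0.3540

Since p-value > α = 0.01, we fail to reject H₀.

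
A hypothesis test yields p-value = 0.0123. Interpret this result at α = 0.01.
Since p = 0.0123 > α = 0.01, fail to reject H₀.
There is insufficient evidence to reject the null hypothesis; the result is not statistically significant at the 0.01 level.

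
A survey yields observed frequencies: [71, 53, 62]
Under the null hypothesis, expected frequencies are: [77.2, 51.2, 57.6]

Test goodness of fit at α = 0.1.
Chi-square goodness of fit test:
H₀: observed counts match expected distribution
H₁: observed counts differ from expected distribution
df = k - 1 = 2
χ² = Σ(O - E)²/E
   = (71 - 77.2)²/77.2 + (53 - 51.2)²/51.2 + (62 - 57.6)²/57.6
   = 0.498 + 0.063 + 0.336
   = 0.90
p-value = 0.6385

Since p-value > α = 0.1, we fail to reject H₀.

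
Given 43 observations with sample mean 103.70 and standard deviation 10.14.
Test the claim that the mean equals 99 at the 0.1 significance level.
One-sample t-test:
H₀: μ = 99
H₁: μ ≠ 99
df = n - 1 = 42
t = (x̄ - μ₀) / (s/√n) = (103.70 - 99) / (10.14/√43) = 3.039
p-value = 0.0041

Since p-value < α = 0.1, we reject H₀.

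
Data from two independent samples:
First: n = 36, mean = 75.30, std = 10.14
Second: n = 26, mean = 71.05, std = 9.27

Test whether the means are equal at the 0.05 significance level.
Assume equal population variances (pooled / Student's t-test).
Student's two-sample t-test (equal variances):
H₀: μ₁ = μ₂
H₁: μ₁ ≠ μ₂
df = n₁ + n₂ - 2 = 60
Pooled variance s_p² = [(n₁-1)s₁² + (n₂-1)s₂²] / (n₁ + n₂ - 2) = [(35)(10.14²) + (25)(9.27²)] / 60 = 95.7835
SE = √(s_p²(1/n₁ + 1/n₂)) = √(95.7835 × (1/36 + 1/26)) = 2.5189
t = (x̄₁ - x̄₂) / SE = (75.30 - 71.05) / 2.5189 = 4.25 / 2.5189 = 1.687
p-value = 0.0967

Since p-value > α = 0.05, we fail to reject H₀.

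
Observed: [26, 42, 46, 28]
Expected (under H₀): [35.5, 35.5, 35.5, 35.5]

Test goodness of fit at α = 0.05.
Chi-square goodness of fit test:
H₀: observed counts match expected distribution
H₁: observed counts differ from expected distribution
df = k - 1 = 3
χ² = Σ(O - E)²/E
   = (26 - 35.5)²/35.5 + (42 - 35.5)²/35.5 + (46 - 35.5)²/35.5 + (28 - 35.5)²/35.5
   = 2.542 + 1.190 + 3.106 + 1.585
   = 8.42
p-value = 0.0380

Since p-value < α = 0.05, we reject H₀.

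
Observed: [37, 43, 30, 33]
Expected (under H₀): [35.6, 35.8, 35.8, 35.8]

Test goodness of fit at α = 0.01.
Chi-square goodness of fit test:
H₀: observed counts match expected distribution
H₁: observed counts differ from expected distribution
df = k - 1 = 3
χ² = Σ(O - E)²/E
   = (37 - 35.6)²/35.6 + (43 - 35.8)²/35.8 + (30 - 35.8)²/35.8 + (33 - 35.8)²/35.8
   = 0.055 + 1.448 + 0.940 + 0.219
   = 2.66
p-value = 0.4468

Since p-value > α = 0.01, we fail to reject H₀.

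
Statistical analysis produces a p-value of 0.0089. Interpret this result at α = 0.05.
Since p = 0.0089 < α = 0.05, reject H₀.
There is sufficient evidence to reject the null hypothesis; the result is statistically significant at the 0.05 level.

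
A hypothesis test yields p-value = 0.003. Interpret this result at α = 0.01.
Since p = 0.003 < α = 0.01, reject H₀.
There is sufficient evidence to reject the null hypothesis; the result is statistically significant at the 0.01 level.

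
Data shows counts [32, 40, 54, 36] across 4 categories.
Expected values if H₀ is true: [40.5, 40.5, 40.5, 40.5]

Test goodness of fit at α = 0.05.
Chi-square goodness of fit test:
H₀: observed counts match expected distribution
H₁: observed counts differ from expected distribution
df = k - 1 = 3
χ² = Σ(O - E)²/E
   = (32 - 40.5)²/40.5 + (40 - 40.5)²/40.5 + (54 - 40.5)²/40.5 + (36 - 40.5)²/40.5
   = 1.784 + 0.006 + 4.500 + 0.500
   = 6.79
p-value = 0.0789

Since p-value > α = 0.05, we fail to reject H₀.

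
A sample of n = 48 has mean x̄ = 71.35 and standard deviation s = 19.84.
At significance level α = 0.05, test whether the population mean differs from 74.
One-sample t-test:
H₀: μ = 74
H₁: μ ≠ 74
df = n - 1 = 47
t = (x̄ - μ₀) / (s/√n) = (71.35 - 74) / (19.84/√48) = -0.925
p-value = 0.3595

Since p-value > α = 0.05, we fail to reject H₀.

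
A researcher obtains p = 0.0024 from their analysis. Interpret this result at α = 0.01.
Since p = 0.0024 < α = 0.01, reject H₀.
There is sufficient evidence to reject the null hypothesis; the result is statistically significant at the 0.01 level.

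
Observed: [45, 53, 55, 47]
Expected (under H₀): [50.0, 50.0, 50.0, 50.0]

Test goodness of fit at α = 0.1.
Chi-square goodness of fit test:
H₀: observed counts match expected distribution
H₁: observed counts differ from expected distribution
df = k - 1 = 3
χ² = Σ(O - E)²/E
   = (45 - 50.0)²/50.0 + (53 - 50.0)²/50.0 + (55 - 50.0)²/50.0 + (47 - 50.0)²/50.0
   = 0.500 + 0.180 + 0.500 + 0.180
   = 1.36
p-value = 0.7149

Since p-value > α = 0.1, we fail to reject H₀.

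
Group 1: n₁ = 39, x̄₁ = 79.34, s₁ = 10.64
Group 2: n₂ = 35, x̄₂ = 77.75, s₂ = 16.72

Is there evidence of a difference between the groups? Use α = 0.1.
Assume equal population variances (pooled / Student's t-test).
Student's two-sample t-test (equal variances):
H₀: μ₁ = μ₂
H₁: μ₁ ≠ μ₂
df = n₁ + n₂ - 2 = 72
Pooled variance s_p² = [(n₁-1)s₁² + (n₂-1)s₂²] / (n₁ + n₂ - 2) = [(38)(10.64²) + (34)(16.72²)] / 72 = 191.7632
SE = √(s_p²(1/n₁ + 1/n₂)) = √(191.7632 × (1/39 + 1/35)) = 3.2243
t = (x̄₁ - x̄₂) / SE = (79.34 - 77.75) / 3.2243 = 1.59 / 3.2243 = 0.493
p-value = 0.6234

Since p-value > α = 0.1, we fail to reject H₀.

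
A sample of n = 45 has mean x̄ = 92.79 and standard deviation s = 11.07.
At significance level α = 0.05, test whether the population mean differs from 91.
One-sample t-test:
H₀: μ = 91
H₁: μ ≠ 91
df = n - 1 = 44
t = (x̄ - μ₀) / (s/√n) = (92.79 - 91) / (11.07/√45) = 1.085
p-value = 0.2840

Since p-value > α = 0.05, we fail to reject H₀.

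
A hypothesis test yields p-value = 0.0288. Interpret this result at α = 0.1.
Since p = 0.0288 < α = 0.1, reject H₀.
There is sufficient evidence to reject the null hypothesis; the result is statistically significant at the 0.1 level.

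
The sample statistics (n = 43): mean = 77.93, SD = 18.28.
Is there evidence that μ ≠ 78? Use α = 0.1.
One-sample t-test:
H₀: μ = 78
H₁: μ ≠ 78
df = n - 1 = 42
t = (x̄ - μ₀) / (s/√n) = (77.93 - 78) / (18.28/√43) = -0.025
p-value = 0.9801

Since p-value > α = 0.1, we fail to reject H₀.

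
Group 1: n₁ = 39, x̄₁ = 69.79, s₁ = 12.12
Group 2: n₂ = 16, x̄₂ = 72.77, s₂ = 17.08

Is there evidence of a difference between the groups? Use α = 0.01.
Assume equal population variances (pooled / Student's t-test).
Student's two-sample t-test (equal variances):
H₀: μ₁ = μ₂
H₁: μ₁ ≠ μ₂
df = n₁ + n₂ - 2 = 53
Pooled variance s_p² = [(n₁-1)s₁² + (n₂-1)s₂²] / (n₁ + n₂ - 2) = [(38)(12.12²) + (15)(17.08²)] / 53 = 187.8846
SE = √(s_p²(1/n₁ + 1/n₂)) = √(187.8846 × (1/39 + 1/16)) = 4.0694
t = (x̄₁ - x̄₂) / SE = (69.79 - 72.77) / 4.0694 = -2.98 / 4.0694 = -0.732
p-value = 0.4672

Since p-value > α = 0.01, we fail to reject H₀.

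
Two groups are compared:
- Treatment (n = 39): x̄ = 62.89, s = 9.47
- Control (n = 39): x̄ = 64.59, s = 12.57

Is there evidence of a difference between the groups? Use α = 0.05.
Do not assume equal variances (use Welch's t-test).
Welch's two-sample t-test:
H₀: μ₁ = μ₂
H₁: μ₁ ≠ μ₂
s₁²/n₁ = 9.47²/39 = 2.2995,  s₂²/n₂ = 12.57²/39 = 4.0514
SE = √(s₁²/n₁ + s₂²/n₂) = √(2.2995 + 4.0514) = 2.5201
df (Welch-Satterthwaite) = (s₁²/n₁ + s₂²/n₂)² / [(s₁²/n₁)²/(n₁-1) + (s₂²/n₂)²/(n₂-1)] ≈ 70.63
t = (x̄₁ - x̄₂) / SE = (62.89 - 64.59) / 2.5201 = -1.70 / 2.5201 = -0.675
p-value = 0.5021

Since p-value > α = 0.05, we fail to reject H₀.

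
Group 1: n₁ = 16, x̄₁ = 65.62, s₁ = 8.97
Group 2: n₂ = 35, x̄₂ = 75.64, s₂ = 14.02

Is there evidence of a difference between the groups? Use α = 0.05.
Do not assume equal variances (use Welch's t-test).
Welch's two-sample t-test:
H₀: μ₁ = μ₂
H₁: μ₁ ≠ μ₂
s₁²/n₁ = 8.97²/16 = 5.0288,  s₂²/n₂ = 14.02²/35 = 5.6160
SE = √(s₁²/n₁ + s₂²/n₂) = √(5.0288 + 5.6160) = 3.2626
df (Welch-Satterthwaite) = (s₁²/n₁ + s₂²/n₂)² / [(s₁²/n₁)²/(n₁-1) + (s₂²/n₂)²/(n₂-1)] ≈ 43.36
t = (x̄₁ - x̄₂) / SE = (65.62 - 75.64) / 3.2626 = -10.02 / 3.2626 = -3.071
p-value = 0.0037

Since p-value < α = 0.05, we reject H₀.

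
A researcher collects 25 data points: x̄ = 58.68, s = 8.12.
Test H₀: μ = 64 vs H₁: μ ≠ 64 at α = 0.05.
One-sample t-test:
H₀: μ = 64
H₁: μ ≠ 64
df = n - 1 = 24
t = (x̄ - μ₀) / (s/√n) = (58.68 - 64) / (8.12/√25) = -3.276
p-value = 0.0032

Since p-value < α = 0.05, we reject H₀.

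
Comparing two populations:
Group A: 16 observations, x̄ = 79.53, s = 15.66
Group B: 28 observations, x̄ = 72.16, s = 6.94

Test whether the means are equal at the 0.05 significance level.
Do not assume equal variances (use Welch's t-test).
Welch's two-sample t-test:
H₀: μ₁ = μ₂
H₁: μ₁ ≠ μ₂
s₁²/n₁ = 15.66²/16 = 15.3272,  s₂²/n₂ = 6.94²/28 = 1.7201
SE = √(s₁²/n₁ + s₂²/n₂) = √(15.3272 + 1.7201) = 4.1288
df (Welch-Satterthwaite) = (s₁²/n₁ + s₂²/n₂)² / [(s₁²/n₁)²/(n₁-1) + (s₂²/n₂)²/(n₂-1)] ≈ 18.43
t = (x̄₁ - x̄₂) / SE = (79.53 - 72.16) / 4.1288 = 7.37 / 4.1288 = 1.785
p-value = 0.0907

Since p-value > α = 0.05, we fail to reject H₀.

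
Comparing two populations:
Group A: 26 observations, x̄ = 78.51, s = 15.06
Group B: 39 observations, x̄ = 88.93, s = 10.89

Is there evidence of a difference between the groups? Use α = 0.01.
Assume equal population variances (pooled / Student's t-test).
Student's two-sample t-test (equal variances):
H₀: μ₁ = μ₂
H₁: μ₁ ≠ μ₂
df = n₁ + n₂ - 2 = 63
Pooled variance s_p² = [(n₁-1)s₁² + (n₂-1)s₂²] / (n₁ + n₂ - 2) = [(25)(15.06²) + (38)(10.89²)] / 63 = 161.5332
SE = √(s_p²(1/n₁ + 1/n₂)) = √(161.5332 × (1/26 + 1/39)) = 3.2179
t = (x̄₁ - x̄₂) / SE = (78.51 - 88.93) / 3.2179 = -10.42 / 3.2179 = -3.238
p-value = 0.0019

Since p-value < α = 0.01, we reject H₀.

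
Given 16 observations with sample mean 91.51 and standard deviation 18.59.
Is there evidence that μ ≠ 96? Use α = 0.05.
One-sample t-test:
H₀: μ = 96
H₁: μ ≠ 96
df = n - 1 = 15
t = (x̄ - μ₀) / (s/√n) = (91.51 - 96) / (18.59/√16) = -0.966
p-value = 0.3493

Since p-value > α = 0.05, we fail to reject H₀.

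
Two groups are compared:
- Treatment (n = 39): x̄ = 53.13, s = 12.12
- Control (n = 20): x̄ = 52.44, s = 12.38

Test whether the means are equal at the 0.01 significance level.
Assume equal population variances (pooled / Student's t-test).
Student's two-sample t-test (equal variances):
H₀: μ₁ = μ₂
H₁: μ₁ ≠ μ₂
df = n₁ + n₂ - 2 = 57
Pooled variance s_p² = [(n₁-1)s₁² + (n₂-1)s₂²] / (n₁ + n₂ - 2) = [(38)(12.12²) + (19)(12.38²)] / 57 = 149.0177
SE = √(s_p²(1/n₁ + 1/n₂)) = √(149.0177 × (1/39 + 1/20)) = 3.3574
t = (x̄₁ - x̄₂) / SE = (53.13 - 52.44) / 3.3574 = 0.69 / 3.3574 = 0.206
p-value = 0.8379

Since p-value > α = 0.01, we fail to reject H₀.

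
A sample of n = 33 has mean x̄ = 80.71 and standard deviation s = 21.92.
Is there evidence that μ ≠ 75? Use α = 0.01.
One-sample t-test:
H₀: μ = 75
H₁: μ ≠ 75
df = n - 1 = 32
t = (x̄ - μ₀) / (s/√n) = (80.71 - 75) / (21.92/√33) = 1.496
p-value = 0.1443

Since p-value > α = 0.01, we fail to reject H₀.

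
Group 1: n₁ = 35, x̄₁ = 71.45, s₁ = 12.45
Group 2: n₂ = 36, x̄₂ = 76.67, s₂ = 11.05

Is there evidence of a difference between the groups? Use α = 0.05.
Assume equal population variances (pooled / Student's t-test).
Student's two-sample t-test (equal variances):
H₀: μ₁ = μ₂
H₁: μ₁ ≠ μ₂
df = n₁ + n₂ - 2 = 69
Pooled variance s_p² = [(n₁-1)s₁² + (n₂-1)s₂²] / (n₁ + n₂ - 2) = [(34)(12.45²) + (35)(11.05²)] / 69 = 138.3141
SE = √(s_p²(1/n₁ + 1/n₂)) = √(138.3141 × (1/35 + 1/36)) = 2.7918
t = (x̄₁ - x̄₂) / SE = (71.45 - 76.67) / 2.7918 = -5.22 / 2.7918 = -1.870
p-value = 0.0658

Since p-value > α = 0.05, we fail to reject H₀.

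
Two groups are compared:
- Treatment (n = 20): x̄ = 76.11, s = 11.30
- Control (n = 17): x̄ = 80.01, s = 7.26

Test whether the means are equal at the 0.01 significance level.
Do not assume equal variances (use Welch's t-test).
Welch's two-sample t-test:
H₀: μ₁ = μ₂
H₁: μ₁ ≠ μ₂
s₁²/n₁ = 11.30²/20 = 6.3845,  s₂²/n₂ = 7.26²/17 = 3.1004
SE = √(s₁²/n₁ + s₂²/n₂) = √(6.3845 + 3.1004) = 3.0798
df (Welch-Satterthwaite) = (s₁²/n₁ + s₂²/n₂)² / [(s₁²/n₁)²/(n₁-1) + (s₂²/n₂)²/(n₂-1)] ≈ 32.76
t = (x̄₁ - x̄₂) / SE = (76.11 - 80.01) / 3.0798 = -3.90 / 3.0798 = -1.266
p-value = 0.2143

Since p-value > α = 0.01, we fail to reject H₀.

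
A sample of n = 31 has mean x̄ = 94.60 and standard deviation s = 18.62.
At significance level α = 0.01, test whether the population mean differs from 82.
One-sample t-test:
H₀: μ = 82
H₁: μ ≠ 82
df = n - 1 = 30
t = (x̄ - μ₀) / (s/√n) = (94.60 - 82) / (18.62/√31) = 3.768
p-value = 0.0007

Since p-value < α = 0.01, we reject H₀.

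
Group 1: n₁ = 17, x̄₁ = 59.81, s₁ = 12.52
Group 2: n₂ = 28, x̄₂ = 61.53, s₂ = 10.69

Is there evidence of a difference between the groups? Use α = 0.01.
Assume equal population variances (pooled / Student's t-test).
Student's two-sample t-test (equal variances):
H₀: μ₁ = μ₂
H₁: μ₁ ≠ μ₂
df = n₁ + n₂ - 2 = 43
Pooled variance s_p² = [(n₁-1)s₁² + (n₂-1)s₂²] / (n₁ + n₂ - 2) = [(16)(12.52²) + (27)(10.69²)] / 43 = 130.0805
SE = √(s_p²(1/n₁ + 1/n₂)) = √(130.0805 × (1/17 + 1/28)) = 3.5068
t = (x̄₁ - x̄₂) / SE = (59.81 - 61.53) / 3.5068 = -1.72 / 3.5068 = -0.490
p-value = 0.6263

Since p-value > α = 0.01, we fail to reject H₀.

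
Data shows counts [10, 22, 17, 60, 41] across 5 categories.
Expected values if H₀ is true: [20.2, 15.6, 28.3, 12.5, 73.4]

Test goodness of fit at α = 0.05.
Chi-square goodness of fit test:
H₀: observed counts match expected distribution
H₁: observed counts differ from expected distribution
df = k - 1 = 4
χ² = Σ(O - E)²/E
   = (10 - 20.2)²/20.2 + (22 - 15.6)²/15.6 + (17 - 28.3)²/28.3 + (60 - 12.5)²/12.5 + (41 - 73.4)²/73.4
   = 5.150 + 2.626 + 4.512 + 180.500 + 14.302
   = 207.09
p-value < 0.0001

Since p-value < α = 0.05, we reject H₀.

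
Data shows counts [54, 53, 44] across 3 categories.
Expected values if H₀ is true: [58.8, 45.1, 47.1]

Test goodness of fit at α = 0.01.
Chi-square goodness of fit test:
H₀: observed counts match expected distribution
H₁: observed counts differ from expected distribution
df = k - 1 = 2
χ² = Σ(O - E)²/E
   = (54 - 58.8)²/58.8 + (53 - 45.1)²/45.1 + (44 - 47.1)²/47.1
   = 0.392 + 1.384 + 0.204
   = 1.98
p-value = 0.3716

Since p-value > α = 0.01, we fail to reject H₀.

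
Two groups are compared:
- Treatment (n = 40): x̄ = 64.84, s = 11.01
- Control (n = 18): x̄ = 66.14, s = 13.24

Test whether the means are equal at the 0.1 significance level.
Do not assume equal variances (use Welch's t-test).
Welch's two-sample t-test:
H₀: μ₁ = μ₂
H₁: μ₁ ≠ μ₂
s₁²/n₁ = 11.01²/40 = 3.0305,  s₂²/n₂ = 13.24²/18 = 9.7388
SE = √(s₁²/n₁ + s₂²/n₂) = √(3.0305 + 9.7388) = 3.5734
df (Welch-Satterthwaite) = (s₁²/n₁ + s₂²/n₂)² / [(s₁²/n₁)²/(n₁-1) + (s₂²/n₂)²/(n₂-1)] ≈ 28.04
t = (x̄₁ - x̄₂) / SE = (64.84 - 66.14) / 3.5734 = -1.30 / 3.5734 = -0.364
p-value = 0.7187

Since p-value > α = 0.1, we fail to reject H₀.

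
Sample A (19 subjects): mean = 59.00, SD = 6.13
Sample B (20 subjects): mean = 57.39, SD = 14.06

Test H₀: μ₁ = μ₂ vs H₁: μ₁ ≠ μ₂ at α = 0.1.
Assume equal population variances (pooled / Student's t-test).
Student's two-sample t-test (equal variances):
H₀: μ₁ = μ₂
H₁: μ₁ ≠ μ₂
df = n₁ + n₂ - 2 = 37
Pooled variance s_p² = [(n₁-1)s₁² + (n₂-1)s₂²] / (n₁ + n₂ - 2) = [(18)(6.13²) + (19)(14.06²)] / 37 = 119.7939
SE = √(s_p²(1/n₁ + 1/n₂)) = √(119.7939 × (1/19 + 1/20)) = 3.5064
t = (x̄₁ - x̄₂) / SE = (59.00 - 57.39) / 3.5064 = 1.61 / 3.5064 = 0.459
p-value = 0.6488

Since p-value > α = 0.1, we fail to reject H₀.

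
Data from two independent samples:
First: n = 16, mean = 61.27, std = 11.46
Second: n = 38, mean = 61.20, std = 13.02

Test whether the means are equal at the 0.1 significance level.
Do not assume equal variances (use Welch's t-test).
Welch's two-sample t-test:
H₀: μ₁ = μ₂
H₁: μ₁ ≠ μ₂
s₁²/n₁ = 11.46²/16 = 8.2082,  s₂²/n₂ = 13.02²/38 = 4.4611
SE = √(s₁²/n₁ + s₂²/n₂) = √(8.2082 + 4.4611) = 3.5594
df (Welch-Satterthwaite) = (s₁²/n₁ + s₂²/n₂)² / [(s₁²/n₁)²/(n₁-1) + (s₂²/n₂)²/(n₂-1)] ≈ 31.91
t = (x̄₁ - x̄₂) / SE = (61.27 - 61.20) / 3.5594 = 0.07 / 3.5594 = 0.020
p-value = 0.9844

Since p-value > α = 0.1, we fail to reject H₀.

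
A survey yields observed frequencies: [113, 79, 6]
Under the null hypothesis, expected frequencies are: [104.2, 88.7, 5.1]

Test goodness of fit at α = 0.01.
Chi-square goodness of fit test:
H₀: observed counts match expected distribution
H₁: observed counts differ from expected distribution
df = k - 1 = 2
χ² = Σ(O - E)²/E
   = (113 - 104.2)²/104.2 + (79 - 88.7)²/88.7 + (6 - 5.1)²/5.1
   = 0.743 + 1.061 + 0.159
   = 1.96
p-value = 0.3748

Since p-value > α = 0.01, we fail to reject H₀.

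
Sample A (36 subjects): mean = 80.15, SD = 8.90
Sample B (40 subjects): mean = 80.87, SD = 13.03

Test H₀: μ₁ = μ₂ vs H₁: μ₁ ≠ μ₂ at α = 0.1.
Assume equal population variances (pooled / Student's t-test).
Student's two-sample t-test (equal variances):
H₀: μ₁ = μ₂
H₁: μ₁ ≠ μ₂
df = n₁ + n₂ - 2 = 74
Pooled variance s_p² = [(n₁-1)s₁² + (n₂-1)s₂²] / (n₁ + n₂ - 2) = [(35)(8.90²) + (39)(13.03²)] / 74 = 126.9433
SE = √(s_p²(1/n₁ + 1/n₂)) = √(126.9433 × (1/36 + 1/40)) = 2.5884
t = (x̄₁ - x̄₂) / SE = (80.15 - 80.87) / 2.5884 = -0.72 / 2.5884 = -0.278
p-value = 0.7817

Since p-value > α = 0.1, we fail to reject H₀.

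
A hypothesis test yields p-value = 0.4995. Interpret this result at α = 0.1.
Since p = 0.4995 > α = 0.1, fail to reject H₀.
There is insufficient evidence to reject the null hypothesis; the result is not statistically significant at the 0.1 level.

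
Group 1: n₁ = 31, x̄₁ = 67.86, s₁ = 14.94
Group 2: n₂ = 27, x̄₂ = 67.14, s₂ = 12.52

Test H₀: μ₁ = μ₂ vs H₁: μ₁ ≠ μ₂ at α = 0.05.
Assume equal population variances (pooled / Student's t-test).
Student's two-sample t-test (equal variances):
H₀: μ₁ = μ₂
H₁: μ₁ ≠ μ₂
df = n₁ + n₂ - 2 = 56
Pooled variance s_p² = [(n₁-1)s₁² + (n₂-1)s₂²] / (n₁ + n₂ - 2) = [(30)(14.94²) + (26)(12.52²)] / 56 = 192.3503
SE = √(s_p²(1/n₁ + 1/n₂)) = √(192.3503 × (1/31 + 1/27)) = 3.6509
t = (x̄₁ - x̄₂) / SE = (67.86 - 67.14) / 3.6509 = 0.72 / 3.6509 = 0.197
p-value = 0.8444

Since p-value > α = 0.05, we fail to reject H₀.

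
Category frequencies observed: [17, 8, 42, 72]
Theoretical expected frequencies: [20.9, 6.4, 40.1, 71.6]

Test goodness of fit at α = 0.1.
Chi-square goodness of fit test:
H₀: observed counts match expected distribution
H₁: observed counts differ from expected distribution
df = k - 1 = 3
χ² = Σ(O - E)²/E
   = (17 - 20.9)²/20.9 + (8 - 6.4)²/6.4 + (42 - 40.1)²/40.1 + (72 - 71.6)²/71.6
   = 0.728 + 0.400 + 0.090 + 0.002
   = 1.22
p-value = 0.7482

Since p-value > α = 0.1, we fail to reject H₀.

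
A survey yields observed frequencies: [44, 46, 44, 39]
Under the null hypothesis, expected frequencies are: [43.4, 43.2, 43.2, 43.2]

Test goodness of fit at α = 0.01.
Chi-square goodness of fit test:
H₀: observed counts match expected distribution
H₁: observed counts differ from expected distribution
df = k - 1 = 3
χ² = Σ(O - E)²/E
   = (44 - 43.4)²/43.4 + (46 - 43.2)²/43.2 + (44 - 43.2)²/43.2 + (39 - 43.2)²/43.2
   = 0.008 + 0.181 + 0.015 + 0.408
   = 0.61
p-value = 0.8935

Since p-value > α = 0.01, we fail to reject H₀.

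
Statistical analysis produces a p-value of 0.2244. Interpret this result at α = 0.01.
Since p = 0.2244 > α = 0.01, fail to reject H₀.
There is insufficient evidence to reject the null hypothesis; the result is not statistically significant at the 0.01 level.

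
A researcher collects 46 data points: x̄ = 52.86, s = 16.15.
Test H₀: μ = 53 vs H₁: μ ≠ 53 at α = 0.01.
One-sample t-test:
H₀: μ = 53
H₁: μ ≠ 53
df = n - 1 = 45
t = (x̄ - μ₀) / (s/√n) = (52.86 - 53) / (16.15/√46) = -0.059
p-value = 0.9534

Since p-value > α = 0.01, we fail to reject H₀.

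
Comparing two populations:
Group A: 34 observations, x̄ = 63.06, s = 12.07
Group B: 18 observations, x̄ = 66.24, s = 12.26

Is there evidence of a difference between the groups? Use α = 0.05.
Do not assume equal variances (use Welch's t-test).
Welch's two-sample t-test:
H₀: μ₁ = μ₂
H₁: μ₁ ≠ μ₂
s₁²/n₁ = 12.07²/34 = 4.2848,  s₂²/n₂ = 12.26²/18 = 8.3504
SE = √(s₁²/n₁ + s₂²/n₂) = √(4.2848 + 8.3504) = 3.5546
df (Welch-Satterthwaite) = (s₁²/n₁ + s₂²/n₂)² / [(s₁²/n₁)²/(n₁-1) + (s₂²/n₂)²/(n₂-1)] ≈ 34.27
t = (x̄₁ - x̄₂) / SE = (63.06 - 66.24) / 3.5546 = -3.18 / 3.5546 = -0.895
p-value = 0.3772

Since p-value > α = 0.05, we fail to reject H₀.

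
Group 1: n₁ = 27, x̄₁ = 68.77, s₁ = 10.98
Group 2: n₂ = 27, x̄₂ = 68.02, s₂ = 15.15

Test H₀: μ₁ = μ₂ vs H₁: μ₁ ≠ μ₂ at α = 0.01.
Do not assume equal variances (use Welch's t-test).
Welch's two-sample t-test:
H₀: μ₁ = μ₂
H₁: μ₁ ≠ μ₂
s₁²/n₁ = 10.98²/27 = 4.4652,  s₂²/n₂ = 15.15²/27 = 8.5008
SE = √(s₁²/n₁ + s₂²/n₂) = √(4.4652 + 8.5008) = 3.6008
df (Welch-Satterthwaite) = (s₁²/n₁ + s₂²/n₂)² / [(s₁²/n₁)²/(n₁-1) + (s₂²/n₂)²/(n₂-1)] ≈ 47.41
t = (x̄₁ - x̄₂) / SE = (68.77 - 68.02) / 3.6008 = 0.75 / 3.6008 = 0.208
p-value = 0.8359

Since p-value > α = 0.01, we fail to reject H₀.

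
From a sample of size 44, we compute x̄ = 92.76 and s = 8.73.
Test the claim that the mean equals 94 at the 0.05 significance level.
One-sample t-test:
H₀: μ = 94
H₁: μ ≠ 94
df = n - 1 = 43
t = (x̄ - μ₀) / (s/√n) = (92.76 - 94) / (8.73/√44) = -0.942
p-value = 0.3514

Since p-value > α = 0.05, we fail to reject H₀.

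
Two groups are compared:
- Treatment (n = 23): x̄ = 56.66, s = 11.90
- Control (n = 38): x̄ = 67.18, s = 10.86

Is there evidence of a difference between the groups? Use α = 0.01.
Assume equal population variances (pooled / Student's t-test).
Student's two-sample t-test (equal variances):
H₀: μ₁ = μ₂
H₁: μ₁ ≠ μ₂
df = n₁ + n₂ - 2 = 59
Pooled variance s_p² = [(n₁-1)s₁² + (n₂-1)s₂²] / (n₁ + n₂ - 2) = [(22)(11.90²) + (37)(10.86²)] / 59 = 126.7659
SE = √(s_p²(1/n₁ + 1/n₂)) = √(126.7659 × (1/23 + 1/38)) = 2.9745
t = (x̄₁ - x̄₂) / SE = (56.66 - 67.18) / 2.9745 = -10.52 / 2.9745 = -3.537
p-value = 0.0008

Since p-value < α = 0.01, we reject H₀.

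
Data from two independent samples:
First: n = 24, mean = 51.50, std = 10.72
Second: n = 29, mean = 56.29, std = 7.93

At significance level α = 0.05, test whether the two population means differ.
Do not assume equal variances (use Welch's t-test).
Welch's two-sample t-test:
H₀: μ₁ = μ₂
H₁: μ₁ ≠ μ₂
s₁²/n₁ = 10.72²/24 = 4.7883,  s₂²/n₂ = 7.93²/29 = 2.1684
SE = √(s₁²/n₁ + s₂²/n₂) = √(4.7883 + 2.1684) = 2.6376
df (Welch-Satterthwaite) = (s₁²/n₁ + s₂²/n₂)² / [(s₁²/n₁)²/(n₁-1) + (s₂²/n₂)²/(n₂-1)] ≈ 41.55
t = (x̄₁ - x̄₂) / SE = (51.50 - 56.29) / 2.6376 = -4.79 / 2.6376 = -1.816
p-value = 0.0766

Since p-value > α = 0.05, we fail to reject H₀.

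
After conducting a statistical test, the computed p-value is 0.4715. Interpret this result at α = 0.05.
Since p = 0.4715 > α = 0.05, fail to reject H₀.
There is insufficient evidence to reject the null hypothesis; the result is not statistically significant at the 0.05 level.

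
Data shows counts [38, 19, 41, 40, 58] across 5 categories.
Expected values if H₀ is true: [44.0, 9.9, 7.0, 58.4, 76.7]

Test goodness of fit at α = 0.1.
Chi-square goodness of fit test:
H₀: observed counts match expected distribution
H₁: observed counts differ from expected distribution
df = k - 1 = 4
χ² = Σ(O - E)²/E
   = (38 - 44.0)²/44.0 + (19 - 9.9)²/9.9 + (41 - 7.0)²/7.0 + (40 - 58.4)²/58.4 + (58 - 76.7)²/76.7
   = 0.818 + 8.365 + 165.143 + 5.797 + 4.559
   = 184.68
p-value < 0.0001

Since p-value < α = 0.1, we reject H₀.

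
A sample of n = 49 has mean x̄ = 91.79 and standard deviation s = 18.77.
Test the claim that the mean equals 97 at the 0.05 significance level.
One-sample t-test:
H₀: μ = 97
H₁: μ ≠ 97
df = n - 1 = 48
t = (x̄ - μ₀) / (s/√n) = (91.79 - 97) / (18.77/√49) = -1.943
p-value = 0.0579

Since p-value > α = 0.05, we fail to reject H₀.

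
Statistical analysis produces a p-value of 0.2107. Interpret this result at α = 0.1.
Since p = 0.2107 > α = 0.1, fail to reject H₀.
There is insufficient evidence to reject the null hypothesis; the result is not statistically significant at the 0.1 level.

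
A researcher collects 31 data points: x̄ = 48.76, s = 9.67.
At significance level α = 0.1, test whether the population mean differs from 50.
One-sample t-test:
H₀: μ = 50
H₁: μ ≠ 50
df = n - 1 = 30
t = (x̄ - μ₀) / (s/√n) = (48.76 - 50) / (9.67/√31) = -0.714
p-value = 0.4808

Since p-value > α = 0.1, we fail to reject H₀.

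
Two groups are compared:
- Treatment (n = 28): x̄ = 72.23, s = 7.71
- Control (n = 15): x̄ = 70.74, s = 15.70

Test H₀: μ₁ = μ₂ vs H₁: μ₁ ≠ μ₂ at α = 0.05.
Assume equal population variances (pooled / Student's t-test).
Student's two-sample t-test (equal variances):
H₀: μ₁ = μ₂
H₁: μ₁ ≠ μ₂
df = n₁ + n₂ - 2 = 41
Pooled variance s_p² = [(n₁-1)s₁² + (n₂-1)s₂²] / (n₁ + n₂ - 2) = [(27)(7.71²) + (14)(15.70²)] / 41 = 123.3134
SE = √(s_p²(1/n₁ + 1/n₂)) = √(123.3134 × (1/28 + 1/15)) = 3.5532
t = (x̄₁ - x̄₂) / SE = (72.23 - 70.74) / 3.5532 = 1.49 / 3.5532 = 0.419
p-value = 0.6772

Since p-value > α = 0.05, we fail to reject H₀.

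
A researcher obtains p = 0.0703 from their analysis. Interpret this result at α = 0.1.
Since p = 0.0703 < α = 0.1, reject H₀.
There is sufficient evidence to reject the null hypothesis; the result is statistically significant at the 0.1 level.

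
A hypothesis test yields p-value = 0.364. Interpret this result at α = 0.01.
Since p = 0.364 > α = 0.01, fail to reject H₀.
There is insufficient evidence to reject the null hypothesis; the result is not statistically significant at the 0.01 level.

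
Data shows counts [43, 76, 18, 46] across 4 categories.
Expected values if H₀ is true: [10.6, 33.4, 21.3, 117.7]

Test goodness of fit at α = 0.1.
Chi-square goodness of fit test:
H₀: observed counts match expected distribution
H₁: observed counts differ from expected distribution
df = k - 1 = 3
χ² = Σ(O - E)²/E
   = (43 - 10.6)²/10.6 + (76 - 33.4)²/33.4 + (18 - 21.3)²/21.3 + (46 - 117.7)²/117.7
   = 99.034 + 54.334 + 0.511 + 43.678
   = 197.56
p-value < 0.0001

Since p-value < α = 0.1, we reject H₀.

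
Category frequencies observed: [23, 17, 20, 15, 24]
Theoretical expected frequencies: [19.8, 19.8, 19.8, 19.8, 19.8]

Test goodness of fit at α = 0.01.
Chi-square goodness of fit test:
H₀: observed counts match expected distribution
H₁: observed counts differ from expected distribution
df = k - 1 = 4
χ² = Σ(O - E)²/E
   = (23 - 19.8)²/19.8 + (17 - 19.8)²/19.8 + (20 - 19.8)²/19.8 + (15 - 19.8)²/19.8 + (24 - 19.8)²/19.8
   = 0.517 + 0.396 + 0.002 + 1.164 + 0.891
   = 2.97
p-value = 0.5629

Since p-value > α = 0.01, we fail to reject H₀.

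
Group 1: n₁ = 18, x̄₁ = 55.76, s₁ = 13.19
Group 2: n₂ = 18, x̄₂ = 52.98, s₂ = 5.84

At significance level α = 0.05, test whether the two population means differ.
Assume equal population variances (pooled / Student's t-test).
Student's two-sample t-test (equal variances):
H₀: μ₁ = μ₂
H₁: μ₁ ≠ μ₂
df = n₁ + n₂ - 2 = 34
Pooled variance s_p² = [(n₁-1)s₁² + (n₂-1)s₂²] / (n₁ + n₂ - 2) = [(17)(13.19²) + (17)(5.84²)] / 34 = 104.0408
SE = √(s_p²(1/n₁ + 1/n₂)) = √(104.0408 × (1/18 + 1/18)) = 3.4000
t = (x̄₁ - x̄₂) / SE = (55.76 - 52.98) / 3.4000 = 2.78 / 3.4000 = 0.818
p-value = 0.4193

Since p-value > α = 0.05, we fail to reject H₀.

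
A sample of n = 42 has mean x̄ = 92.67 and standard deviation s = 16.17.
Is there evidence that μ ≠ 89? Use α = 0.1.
One-sample t-test:
H₀: μ = 89
H₁: μ ≠ 89
df = n - 1 = 41
t = (x̄ - μ₀) / (s/√n) = (92.67 - 89) / (16.17/√42) = 1.471
p-value = 0.1490

Since p-value > α = 0.1, we fail to reject H₀.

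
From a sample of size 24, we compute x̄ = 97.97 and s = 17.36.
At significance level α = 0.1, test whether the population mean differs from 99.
One-sample t-test:
H₀: μ = 99
H₁: μ ≠ 99
df = n - 1 = 23
t = (x̄ - μ₀) / (s/√n) = (97.97 - 99) / (17.36/√24) = -0.291
p-value = 0.7739

Since p-value > α = 0.1, we fail to reject H₀.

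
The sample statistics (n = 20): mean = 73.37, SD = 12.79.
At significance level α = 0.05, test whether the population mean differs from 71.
One-sample t-test:
H₀: μ = 71
H₁: μ ≠ 71
df = n - 1 = 19
t = (x̄ - μ₀) / (s/√n) = (73.37 - 71) / (12.79/√20) = 0.829
p-value = 0.4176

Since p-value > α = 0.05, we fail to reject H₀.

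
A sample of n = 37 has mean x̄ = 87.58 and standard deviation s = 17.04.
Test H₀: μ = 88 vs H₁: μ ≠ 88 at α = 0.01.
One-sample t-test:
H₀: μ = 88
H₁: μ ≠ 88
df = n - 1 = 36
t = (x̄ - μ₀) / (s/√n) = (87.58 - 88) / (17.04/√37) = -0.150
p-value = 0.8817

Since p-value > α = 0.01, we fail to reject H₀.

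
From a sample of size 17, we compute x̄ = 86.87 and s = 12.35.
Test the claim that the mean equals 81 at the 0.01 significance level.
One-sample t-test:
H₀: μ = 81
H₁: μ ≠ 81
df = n - 1 = 16
t = (x̄ - μ₀) / (s/√n) = (86.87 - 81) / (12.35/√17) = 1.960
p-value = 0.0677

Since p-value > α = 0.01, we fail to reject H₀.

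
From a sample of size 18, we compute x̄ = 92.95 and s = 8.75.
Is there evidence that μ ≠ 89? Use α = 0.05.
One-sample t-test:
H₀: μ = 89
H₁: μ ≠ 89
df = n - 1 = 17
t = (x̄ - μ₀) / (s/√n) = (92.95 - 89) / (8.75/√18) = 1.915
p-value = 0.0724

Since p-value > α = 0.05, we fail to reject H₀.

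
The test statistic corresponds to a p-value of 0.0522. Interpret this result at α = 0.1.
Since p = 0.0522 < α = 0.1, reject H₀.
There is sufficient evidence to reject the null hypothesis; the result is statistically significant at the 0.1 level.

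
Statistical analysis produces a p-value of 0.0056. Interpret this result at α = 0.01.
Since p = 0.0056 < α = 0.01, reject H₀.
There is sufficient evidence to reject the null hypothesis; the result is statistically significant at the 0.01 level.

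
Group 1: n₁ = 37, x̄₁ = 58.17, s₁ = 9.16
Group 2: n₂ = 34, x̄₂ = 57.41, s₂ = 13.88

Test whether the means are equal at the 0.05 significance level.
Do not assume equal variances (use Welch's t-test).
Welch's two-sample t-test:
H₀: μ₁ = μ₂
H₁: μ₁ ≠ μ₂
s₁²/n₁ = 9.16²/37 = 2.2677,  s₂²/n₂ = 13.88²/34 = 5.6663
SE = √(s₁²/n₁ + s₂²/n₂) = √(2.2677 + 5.6663) = 2.8167
df (Welch-Satterthwaite) = (s₁²/n₁ + s₂²/n₂)² / [(s₁²/n₁)²/(n₁-1) + (s₂²/n₂)²/(n₂-1)] ≈ 56.42
t = (x̄₁ - x̄₂) / SE = (58.17 - 57.41) / 2.8167 = 0.76 / 2.8167 = 0.270
p-value = 0.7883

Since p-value > α = 0.05, we fail to reject H₀.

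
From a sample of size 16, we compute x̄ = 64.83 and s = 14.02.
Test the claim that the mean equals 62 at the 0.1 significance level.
One-sample t-test:
H₀: μ = 62
H₁: μ ≠ 62
df = n - 1 = 15
t = (x̄ - μ₀) / (s/√n) = (64.83 - 62) / (14.02/√16) = 0.807
p-value = 0.4320

Since p-value > α = 0.1, we fail to reject H₀.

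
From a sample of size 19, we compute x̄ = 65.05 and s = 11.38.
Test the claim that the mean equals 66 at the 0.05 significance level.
One-sample t-test:
H₀: μ = 66
H₁: μ ≠ 66
df = n - 1 = 18
t = (x̄ - μ₀) / (s/√n) = (65.05 - 66) / (11.38/√19) = -0.364
p-value = 0.7202

Since p-value > α = 0.05, we fail to reject H₀.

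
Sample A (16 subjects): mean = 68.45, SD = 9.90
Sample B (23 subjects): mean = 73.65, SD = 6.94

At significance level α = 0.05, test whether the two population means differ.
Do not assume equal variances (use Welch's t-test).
Welch's two-sample t-test:
H₀: μ₁ = μ₂
H₁: μ₁ ≠ μ₂
s₁²/n₁ = 9.90²/16 = 6.1256,  s₂²/n₂ = 6.94²/23 = 2.0941
SE = √(s₁²/n₁ + s₂²/n₂) = √(6.1256 + 2.0941) = 2.8670
df (Welch-Satterthwaite) = (s₁²/n₁ + s₂²/n₂)² / [(s₁²/n₁)²/(n₁-1) + (s₂²/n₂)²/(n₂-1)] ≈ 25.02
t = (x̄₁ - x̄₂) / SE = (68.45 - 73.65) / 2.8670 = -5.20 / 2.8670 = -1.814
p-value = 0.0817

Since p-value > α = 0.05, we fail to reject H₀.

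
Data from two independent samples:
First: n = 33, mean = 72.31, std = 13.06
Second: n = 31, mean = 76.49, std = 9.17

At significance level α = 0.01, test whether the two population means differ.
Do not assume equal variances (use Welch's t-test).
Welch's two-sample t-test:
H₀: μ₁ = μ₂
H₁: μ₁ ≠ μ₂
s₁²/n₁ = 13.06²/33 = 5.1686,  s₂²/n₂ = 9.17²/31 = 2.7125
SE = √(s₁²/n₁ + s₂²/n₂) = √(5.1686 + 2.7125) = 2.8073
df (Welch-Satterthwaite) = (s₁²/n₁ + s₂²/n₂)² / [(s₁²/n₁)²/(n₁-1) + (s₂²/n₂)²/(n₂-1)] ≈ 57.51
t = (x̄₁ - x̄₂) / SE = (72.31 - 76.49) / 2.8073 = -4.18 / 2.8073 = -1.489
p-value = 0.1420

Since p-value > α = 0.01, we fail to reject H₀.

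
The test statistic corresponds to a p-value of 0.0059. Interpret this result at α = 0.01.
Since p = 0.0059 < α = 0.01, reject H₀.
There is sufficient evidence to reject the null hypothesis; the result is statistically significant at the 0.01 level.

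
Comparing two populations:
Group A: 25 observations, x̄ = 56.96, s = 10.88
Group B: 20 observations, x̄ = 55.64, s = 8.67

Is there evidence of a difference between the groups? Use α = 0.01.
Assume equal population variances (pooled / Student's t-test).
Student's two-sample t-test (equal variances):
H₀: μ₁ = μ₂
H₁: μ₁ ≠ μ₂
df = n₁ + n₂ - 2 = 43
Pooled variance s_p² = [(n₁-1)s₁² + (n₂-1)s₂²] / (n₁ + n₂ - 2) = [(24)(10.88²) + (19)(8.67²)] / 43 = 99.2836
SE = √(s_p²(1/n₁ + 1/n₂)) = √(99.2836 × (1/25 + 1/20)) = 2.9892
t = (x̄₁ - x̄₂) / SE = (56.96 - 55.64) / 2.9892 = 1.32 / 2.9892 = 0.442
p-value = 0.6610

Since p-value > α = 0.01, we fail to reject H₀.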